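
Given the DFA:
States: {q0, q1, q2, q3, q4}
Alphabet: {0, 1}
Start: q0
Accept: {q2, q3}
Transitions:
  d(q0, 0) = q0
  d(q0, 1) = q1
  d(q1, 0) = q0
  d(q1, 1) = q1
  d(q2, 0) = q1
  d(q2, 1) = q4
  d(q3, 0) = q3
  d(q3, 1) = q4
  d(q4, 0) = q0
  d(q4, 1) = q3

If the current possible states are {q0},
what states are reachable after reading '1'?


Apply transition on '1' from each current state:
  d(q0, 1) = q1

{q1}


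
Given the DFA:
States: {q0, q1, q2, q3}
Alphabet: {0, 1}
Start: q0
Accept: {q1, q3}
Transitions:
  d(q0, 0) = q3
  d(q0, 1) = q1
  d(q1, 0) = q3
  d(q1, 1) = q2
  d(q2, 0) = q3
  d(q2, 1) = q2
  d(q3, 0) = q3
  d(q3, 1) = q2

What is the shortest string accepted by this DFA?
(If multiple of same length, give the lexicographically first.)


BFS by string length (lex-first path to each state shown):
  len 0: q0<-""
  len 1: q1<-"1", q3<-"0"
Found accept state at length 1.

"0"


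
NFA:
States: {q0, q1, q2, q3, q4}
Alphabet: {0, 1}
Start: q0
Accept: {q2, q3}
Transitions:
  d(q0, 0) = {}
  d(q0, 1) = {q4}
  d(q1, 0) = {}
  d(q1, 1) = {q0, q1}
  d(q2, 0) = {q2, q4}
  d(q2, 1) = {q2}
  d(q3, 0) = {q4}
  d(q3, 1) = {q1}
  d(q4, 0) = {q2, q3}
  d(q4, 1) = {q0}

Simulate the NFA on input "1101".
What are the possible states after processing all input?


Start: {q0}
  --1--> {q4}
  --1--> {q0}
  --0--> {}
  --1--> {}

{} (empty set, no valid transitions)


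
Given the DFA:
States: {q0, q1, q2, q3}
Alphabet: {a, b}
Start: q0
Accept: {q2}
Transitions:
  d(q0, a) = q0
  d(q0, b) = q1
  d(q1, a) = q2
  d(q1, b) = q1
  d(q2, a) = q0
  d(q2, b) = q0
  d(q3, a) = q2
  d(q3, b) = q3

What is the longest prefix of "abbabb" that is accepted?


Run the DFA, marking each prefix where the state is accepting:
  "" -> q0 [reject]
  "a" -> q0 [reject]
  "ab" -> q1 [reject]
  "abb" -> q1 [reject]
  "abba" -> q2 [accept]
  "abbab" -> q0 [reject]
  "abbabb" -> q1 [reject]

"abba"


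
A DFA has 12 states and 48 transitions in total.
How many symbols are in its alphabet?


Each state has exactly one transition per symbol.
|alphabet| = transitions / states = 48 / 12 = 4

4


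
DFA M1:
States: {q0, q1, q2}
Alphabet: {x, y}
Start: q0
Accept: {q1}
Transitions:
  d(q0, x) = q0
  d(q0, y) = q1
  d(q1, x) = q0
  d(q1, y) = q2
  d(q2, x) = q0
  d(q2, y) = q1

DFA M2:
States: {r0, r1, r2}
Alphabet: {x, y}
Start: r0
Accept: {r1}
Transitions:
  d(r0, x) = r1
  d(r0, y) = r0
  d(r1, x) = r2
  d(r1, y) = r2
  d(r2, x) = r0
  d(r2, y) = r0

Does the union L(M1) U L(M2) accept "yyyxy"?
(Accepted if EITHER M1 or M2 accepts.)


M1: final=q1 accepted=True
M2: final=r2 accepted=False

Yes, union accepts


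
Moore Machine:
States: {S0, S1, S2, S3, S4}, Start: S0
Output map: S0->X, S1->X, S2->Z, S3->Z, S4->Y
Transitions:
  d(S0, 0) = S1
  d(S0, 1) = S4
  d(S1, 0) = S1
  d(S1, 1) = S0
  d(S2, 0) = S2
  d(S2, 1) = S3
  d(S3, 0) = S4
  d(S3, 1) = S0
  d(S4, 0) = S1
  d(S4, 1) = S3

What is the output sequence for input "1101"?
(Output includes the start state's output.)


Start: S0 (output X)
  --1--> S4 (output Y)
  --1--> S3 (output Z)
  --0--> S4 (output Y)
  --1--> S3 (output Z)

"XYZYZ"


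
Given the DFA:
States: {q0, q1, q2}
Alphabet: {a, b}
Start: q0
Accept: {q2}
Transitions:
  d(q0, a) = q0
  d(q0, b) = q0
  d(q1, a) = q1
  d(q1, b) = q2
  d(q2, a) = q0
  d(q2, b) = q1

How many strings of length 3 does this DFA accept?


Enumerating all length-3 strings:
  "aaa" -> q0 [reject]
  "aab" -> q0 [reject]
  "aba" -> q0 [reject]
  "abb" -> q0 [reject]
  "baa" -> q0 [reject]
  "bab" -> q0 [reject]
  "bba" -> q0 [reject]
  "bbb" -> q0 [reject]

0 out of 8


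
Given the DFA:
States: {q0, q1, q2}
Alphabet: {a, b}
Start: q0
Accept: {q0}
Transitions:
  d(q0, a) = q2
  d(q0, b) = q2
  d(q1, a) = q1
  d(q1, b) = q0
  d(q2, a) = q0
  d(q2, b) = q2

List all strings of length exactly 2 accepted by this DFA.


All strings of length 2: 4 total
Accepted: 2

"aa", "ba"


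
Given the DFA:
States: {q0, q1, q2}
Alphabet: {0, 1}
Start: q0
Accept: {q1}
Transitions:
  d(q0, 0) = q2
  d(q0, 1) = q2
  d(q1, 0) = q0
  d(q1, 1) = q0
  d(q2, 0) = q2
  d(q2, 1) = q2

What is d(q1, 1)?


Looking up transition d(q1, 1)

q0


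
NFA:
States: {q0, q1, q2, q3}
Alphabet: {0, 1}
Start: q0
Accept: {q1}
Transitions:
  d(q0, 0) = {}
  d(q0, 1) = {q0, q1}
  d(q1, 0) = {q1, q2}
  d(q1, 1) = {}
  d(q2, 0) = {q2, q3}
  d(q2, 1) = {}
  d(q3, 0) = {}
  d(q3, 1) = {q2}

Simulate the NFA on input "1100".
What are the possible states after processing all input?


Start: {q0}
  --1--> {q0, q1}
  --1--> {q0, q1}
  --0--> {q1, q2}
  --0--> {q1, q2, q3}

{q1, q2, q3}


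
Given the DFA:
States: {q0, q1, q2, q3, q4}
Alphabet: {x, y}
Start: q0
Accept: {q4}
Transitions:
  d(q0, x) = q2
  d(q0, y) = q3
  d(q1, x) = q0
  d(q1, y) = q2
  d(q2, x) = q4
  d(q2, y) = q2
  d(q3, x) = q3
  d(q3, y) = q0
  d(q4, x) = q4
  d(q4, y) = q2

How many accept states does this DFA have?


Accept states listed: {q4}
Counting: q4(1)

1


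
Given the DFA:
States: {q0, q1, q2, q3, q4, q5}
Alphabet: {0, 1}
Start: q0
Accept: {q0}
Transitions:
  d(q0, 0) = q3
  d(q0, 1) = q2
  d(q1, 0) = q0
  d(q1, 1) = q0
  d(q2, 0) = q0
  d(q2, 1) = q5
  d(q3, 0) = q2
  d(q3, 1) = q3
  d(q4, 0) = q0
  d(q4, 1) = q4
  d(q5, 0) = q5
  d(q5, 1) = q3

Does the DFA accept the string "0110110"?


Trace: q0 -> q3 -> q3 -> q3 -> q2 -> q5 -> q3 -> q2
Final state: q2
Accept states: {q0}

No, rejected (final state q2 is not an accept state)


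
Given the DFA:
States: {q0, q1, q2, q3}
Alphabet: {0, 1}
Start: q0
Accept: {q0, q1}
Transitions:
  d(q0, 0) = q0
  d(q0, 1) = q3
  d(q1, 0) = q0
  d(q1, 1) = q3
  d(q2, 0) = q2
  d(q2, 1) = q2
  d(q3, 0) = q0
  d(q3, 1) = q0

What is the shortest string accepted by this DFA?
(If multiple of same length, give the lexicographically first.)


BFS by string length (lex-first path to each state shown):
  len 0: q0<-""
Found accept state at length 0.

"" (empty string)


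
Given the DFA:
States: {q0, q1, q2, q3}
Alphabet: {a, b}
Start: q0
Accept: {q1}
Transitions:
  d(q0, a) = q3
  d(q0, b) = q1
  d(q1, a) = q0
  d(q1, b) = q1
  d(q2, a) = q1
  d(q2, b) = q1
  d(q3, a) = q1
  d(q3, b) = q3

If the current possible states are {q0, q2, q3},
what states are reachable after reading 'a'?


Apply transition on 'a' from each current state:
  d(q0, a) = q3
  d(q2, a) = q1
  d(q3, a) = q1

{q1, q3}


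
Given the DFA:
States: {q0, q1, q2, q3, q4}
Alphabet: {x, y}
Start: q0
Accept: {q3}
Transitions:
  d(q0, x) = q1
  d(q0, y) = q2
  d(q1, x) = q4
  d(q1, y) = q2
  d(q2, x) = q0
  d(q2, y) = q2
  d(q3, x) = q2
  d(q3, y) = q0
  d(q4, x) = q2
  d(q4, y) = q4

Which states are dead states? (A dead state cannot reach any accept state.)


Forward reachability from each state:
  q0 -> reaches {q0, q1, q2, q4}, no accept state (dead)
  q1 -> reaches {q0, q1, q2, q4}, no accept state (dead)
  q2 -> reaches {q0, q1, q2, q4}, no accept state (dead)
  q3 -> reaches accept state q3 (live)
  q4 -> reaches {q0, q1, q2, q4}, no accept state (dead)

{q0, q1, q2, q4}


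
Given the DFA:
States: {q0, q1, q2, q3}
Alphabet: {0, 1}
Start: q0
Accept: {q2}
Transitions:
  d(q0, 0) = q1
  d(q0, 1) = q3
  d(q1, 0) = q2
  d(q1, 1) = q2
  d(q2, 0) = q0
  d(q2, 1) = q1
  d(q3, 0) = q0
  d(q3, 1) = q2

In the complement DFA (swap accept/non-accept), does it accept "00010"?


Trace: q0 -> q1 -> q2 -> q0 -> q3 -> q0
Final: q0
Original accept: {q2}
Complement: q0 is not in original accept

Yes, complement accepts (original rejects)


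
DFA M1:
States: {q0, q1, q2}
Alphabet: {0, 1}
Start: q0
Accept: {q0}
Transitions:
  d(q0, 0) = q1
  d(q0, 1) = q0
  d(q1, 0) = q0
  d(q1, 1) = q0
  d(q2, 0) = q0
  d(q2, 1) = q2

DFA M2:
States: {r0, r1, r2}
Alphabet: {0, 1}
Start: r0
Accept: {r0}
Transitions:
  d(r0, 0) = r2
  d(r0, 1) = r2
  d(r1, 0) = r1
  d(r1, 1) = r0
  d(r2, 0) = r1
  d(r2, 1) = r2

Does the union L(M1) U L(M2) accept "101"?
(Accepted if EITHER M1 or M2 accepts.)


M1: final=q0 accepted=True
M2: final=r0 accepted=True

Yes, union accepts


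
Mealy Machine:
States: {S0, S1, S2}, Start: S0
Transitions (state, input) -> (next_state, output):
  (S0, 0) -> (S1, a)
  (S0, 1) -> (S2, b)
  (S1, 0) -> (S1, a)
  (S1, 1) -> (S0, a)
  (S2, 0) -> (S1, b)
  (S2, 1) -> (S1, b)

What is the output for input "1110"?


Step-by-step:
  (S0, 1) -> (S2, b)
  (S2, 1) -> (S1, b)
  (S1, 1) -> (S0, a)
  (S0, 0) -> (S1, a)

"bbaa"


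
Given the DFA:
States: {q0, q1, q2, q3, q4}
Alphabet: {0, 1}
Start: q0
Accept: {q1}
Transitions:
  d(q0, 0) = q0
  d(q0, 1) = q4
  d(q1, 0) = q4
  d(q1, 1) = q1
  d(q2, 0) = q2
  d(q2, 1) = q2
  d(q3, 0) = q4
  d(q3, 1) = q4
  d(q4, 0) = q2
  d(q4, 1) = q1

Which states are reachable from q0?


BFS from q0:
  layer 0: {q0}
  layer 1: {q4}
  layer 2: {q1, q2}

{q0, q1, q2, q4}


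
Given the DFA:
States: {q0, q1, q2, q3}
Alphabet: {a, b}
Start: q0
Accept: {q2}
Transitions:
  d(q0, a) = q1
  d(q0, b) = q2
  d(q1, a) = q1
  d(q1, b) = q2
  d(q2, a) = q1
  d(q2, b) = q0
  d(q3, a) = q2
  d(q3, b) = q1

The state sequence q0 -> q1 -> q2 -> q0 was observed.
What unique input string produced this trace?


Trace back each transition to find the symbol:
  q0 --[a]--> q1
  q1 --[b]--> q2
  q2 --[b]--> q0

"abb"


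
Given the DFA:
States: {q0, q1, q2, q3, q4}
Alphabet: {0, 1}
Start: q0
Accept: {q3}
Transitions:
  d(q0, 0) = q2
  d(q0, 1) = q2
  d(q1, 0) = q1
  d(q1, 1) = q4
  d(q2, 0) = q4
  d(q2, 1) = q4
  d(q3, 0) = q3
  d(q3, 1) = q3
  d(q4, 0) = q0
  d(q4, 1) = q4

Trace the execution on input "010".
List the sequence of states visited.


Input: 010
d(q0, 0) = q2
d(q2, 1) = q4
d(q4, 0) = q0


q0 -> q2 -> q4 -> q0


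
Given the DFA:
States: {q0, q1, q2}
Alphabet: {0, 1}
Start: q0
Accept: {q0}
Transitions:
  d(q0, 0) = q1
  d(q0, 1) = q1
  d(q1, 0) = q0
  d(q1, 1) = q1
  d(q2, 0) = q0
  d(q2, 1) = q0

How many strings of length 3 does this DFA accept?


Enumerating all length-3 strings:
  "000" -> q1 [reject]
  "001" -> q1 [reject]
  "010" -> q0 [accept]
  "011" -> q1 [reject]
  "100" -> q1 [reject]
  "101" -> q1 [reject]
  "110" -> q0 [accept]
  "111" -> q1 [reject]

2 out of 8


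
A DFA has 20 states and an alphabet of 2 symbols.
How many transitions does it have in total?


Each state has exactly one transition per symbol.
20 * 2 = 40

40


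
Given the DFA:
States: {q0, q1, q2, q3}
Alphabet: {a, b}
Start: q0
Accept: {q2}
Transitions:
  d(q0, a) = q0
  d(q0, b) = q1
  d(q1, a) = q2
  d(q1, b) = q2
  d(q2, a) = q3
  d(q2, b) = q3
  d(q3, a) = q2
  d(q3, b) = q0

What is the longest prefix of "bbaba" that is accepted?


Run the DFA, marking each prefix where the state is accepting:
  "" -> q0 [reject]
  "b" -> q1 [reject]
  "bb" -> q2 [accept]
  "bba" -> q3 [reject]
  "bbab" -> q0 [reject]
  "bbaba" -> q0 [reject]

"bb"


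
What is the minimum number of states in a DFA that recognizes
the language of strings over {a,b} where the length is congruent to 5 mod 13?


States track (length) mod 13.
Need 13 states: one per remainder 0..12; accept = remainder 5.

13


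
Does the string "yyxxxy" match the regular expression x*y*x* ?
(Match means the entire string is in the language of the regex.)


|string| = 6; first = 'y'; last = 'y'

No, "yyxxxy" does not match x*y*x*


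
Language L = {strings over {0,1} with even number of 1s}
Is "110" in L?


count('1') = 2; 2 mod 2 = 0

Yes, "110" is in L


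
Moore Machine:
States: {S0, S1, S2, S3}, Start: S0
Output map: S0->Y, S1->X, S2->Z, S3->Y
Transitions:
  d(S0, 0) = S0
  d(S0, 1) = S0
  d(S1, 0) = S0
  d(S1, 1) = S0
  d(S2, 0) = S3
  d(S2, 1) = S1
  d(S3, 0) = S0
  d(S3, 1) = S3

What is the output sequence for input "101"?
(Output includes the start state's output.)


Start: S0 (output Y)
  --1--> S0 (output Y)
  --0--> S0 (output Y)
  --1--> S0 (output Y)

"YYYY"


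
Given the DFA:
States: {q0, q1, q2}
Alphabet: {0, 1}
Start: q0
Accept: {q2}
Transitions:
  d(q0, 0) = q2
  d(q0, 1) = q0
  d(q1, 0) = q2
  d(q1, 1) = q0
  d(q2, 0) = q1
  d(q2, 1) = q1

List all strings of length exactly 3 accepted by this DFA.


All strings of length 3: 8 total
Accepted: 3

"000", "010", "110"


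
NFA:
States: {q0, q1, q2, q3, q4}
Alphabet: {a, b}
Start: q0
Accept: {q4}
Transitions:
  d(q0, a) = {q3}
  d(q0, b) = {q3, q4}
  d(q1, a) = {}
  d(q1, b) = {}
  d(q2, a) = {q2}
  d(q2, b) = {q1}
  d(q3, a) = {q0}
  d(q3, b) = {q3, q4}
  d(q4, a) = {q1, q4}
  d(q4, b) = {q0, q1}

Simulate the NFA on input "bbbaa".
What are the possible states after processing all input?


Start: {q0}
  --b--> {q3, q4}
  --b--> {q0, q1, q3, q4}
  --b--> {q0, q1, q3, q4}
  --a--> {q0, q1, q3, q4}
  --a--> {q0, q1, q3, q4}

{q0, q1, q3, q4}


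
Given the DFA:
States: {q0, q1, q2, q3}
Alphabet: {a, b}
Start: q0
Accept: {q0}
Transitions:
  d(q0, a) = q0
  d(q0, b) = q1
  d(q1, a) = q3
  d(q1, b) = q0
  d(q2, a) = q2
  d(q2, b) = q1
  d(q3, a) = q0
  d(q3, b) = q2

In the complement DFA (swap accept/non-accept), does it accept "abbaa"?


Trace: q0 -> q0 -> q1 -> q0 -> q0 -> q0
Final: q0
Original accept: {q0}
Complement: q0 is in original accept

No, complement rejects (original accepts)


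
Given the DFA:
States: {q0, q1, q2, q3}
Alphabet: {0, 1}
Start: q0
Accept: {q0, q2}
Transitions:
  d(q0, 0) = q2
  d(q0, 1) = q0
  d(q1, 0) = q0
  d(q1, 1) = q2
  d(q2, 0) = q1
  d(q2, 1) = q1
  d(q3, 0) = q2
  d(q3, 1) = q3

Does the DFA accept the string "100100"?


Trace: q0 -> q0 -> q2 -> q1 -> q2 -> q1 -> q0
Final state: q0
Accept states: {q0, q2}

Yes, accepted (final state q0 is an accept state)


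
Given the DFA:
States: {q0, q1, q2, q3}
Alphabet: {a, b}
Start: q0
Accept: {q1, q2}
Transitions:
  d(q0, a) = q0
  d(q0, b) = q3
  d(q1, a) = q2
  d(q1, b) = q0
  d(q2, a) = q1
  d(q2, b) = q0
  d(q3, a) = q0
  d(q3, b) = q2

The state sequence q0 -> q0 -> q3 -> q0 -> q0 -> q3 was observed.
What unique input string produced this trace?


Trace back each transition to find the symbol:
  q0 --[a]--> q0
  q0 --[b]--> q3
  q3 --[a]--> q0
  q0 --[a]--> q0
  q0 --[b]--> q3

"abaab"


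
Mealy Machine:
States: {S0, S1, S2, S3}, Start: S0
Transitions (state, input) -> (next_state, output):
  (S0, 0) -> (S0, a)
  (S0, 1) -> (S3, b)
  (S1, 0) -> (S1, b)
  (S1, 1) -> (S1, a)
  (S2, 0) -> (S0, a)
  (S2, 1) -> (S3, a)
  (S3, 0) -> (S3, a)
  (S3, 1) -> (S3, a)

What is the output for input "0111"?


Step-by-step:
  (S0, 0) -> (S0, a)
  (S0, 1) -> (S3, b)
  (S3, 1) -> (S3, a)
  (S3, 1) -> (S3, a)

"abaa"


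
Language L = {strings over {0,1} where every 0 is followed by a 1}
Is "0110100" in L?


'00' present: True; ends with '0': True

No, "0110100" is not in L


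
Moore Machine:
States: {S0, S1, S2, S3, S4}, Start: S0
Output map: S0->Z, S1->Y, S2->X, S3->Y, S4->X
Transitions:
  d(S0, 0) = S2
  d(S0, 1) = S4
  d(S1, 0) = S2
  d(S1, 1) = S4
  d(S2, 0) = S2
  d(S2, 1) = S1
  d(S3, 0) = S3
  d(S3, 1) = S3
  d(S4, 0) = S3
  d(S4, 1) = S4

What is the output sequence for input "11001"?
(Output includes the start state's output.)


Start: S0 (output Z)
  --1--> S4 (output X)
  --1--> S4 (output X)
  --0--> S3 (output Y)
  --0--> S3 (output Y)
  --1--> S3 (output Y)

"ZXXYYY"


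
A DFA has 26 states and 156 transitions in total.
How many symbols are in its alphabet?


Each state has exactly one transition per symbol.
|alphabet| = transitions / states = 156 / 26 = 6

6


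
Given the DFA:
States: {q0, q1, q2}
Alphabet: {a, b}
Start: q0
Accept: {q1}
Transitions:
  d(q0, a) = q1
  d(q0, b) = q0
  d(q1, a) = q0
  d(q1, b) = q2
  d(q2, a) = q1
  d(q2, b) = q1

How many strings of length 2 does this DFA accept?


Enumerating all length-2 strings:
  "aa" -> q0 [reject]
  "ab" -> q2 [reject]
  "ba" -> q1 [accept]
  "bb" -> q0 [reject]

1 out of 4


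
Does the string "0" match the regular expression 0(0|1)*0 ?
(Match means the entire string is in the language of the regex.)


|string| = 1; first = '0'; last = '0'

No, "0" does not match 0(0|1)*0


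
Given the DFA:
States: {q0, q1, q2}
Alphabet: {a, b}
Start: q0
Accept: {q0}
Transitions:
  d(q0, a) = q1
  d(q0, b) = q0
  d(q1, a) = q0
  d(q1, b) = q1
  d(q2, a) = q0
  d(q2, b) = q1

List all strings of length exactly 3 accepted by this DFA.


All strings of length 3: 8 total
Accepted: 4

"aab", "aba", "baa", "bbb"


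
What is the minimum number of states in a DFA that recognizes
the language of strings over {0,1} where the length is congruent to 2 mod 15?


States track (length) mod 15.
Need 15 states: one per remainder 0..14; accept = remainder 2.

15


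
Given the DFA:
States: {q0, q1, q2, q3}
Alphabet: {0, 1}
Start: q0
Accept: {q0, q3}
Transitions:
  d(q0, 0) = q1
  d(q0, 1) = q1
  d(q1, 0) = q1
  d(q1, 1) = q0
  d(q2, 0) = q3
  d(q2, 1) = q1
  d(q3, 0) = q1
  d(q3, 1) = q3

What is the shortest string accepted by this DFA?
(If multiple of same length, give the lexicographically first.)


BFS by string length (lex-first path to each state shown):
  len 0: q0<-""
Found accept state at length 0.

"" (empty string)


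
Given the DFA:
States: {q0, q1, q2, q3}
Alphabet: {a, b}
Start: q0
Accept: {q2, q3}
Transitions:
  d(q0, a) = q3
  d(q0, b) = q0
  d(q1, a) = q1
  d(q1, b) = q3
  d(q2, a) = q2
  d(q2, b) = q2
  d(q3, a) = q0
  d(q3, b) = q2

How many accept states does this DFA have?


Accept states listed: {q2, q3}
Counting: q2(1) q3(2)

2


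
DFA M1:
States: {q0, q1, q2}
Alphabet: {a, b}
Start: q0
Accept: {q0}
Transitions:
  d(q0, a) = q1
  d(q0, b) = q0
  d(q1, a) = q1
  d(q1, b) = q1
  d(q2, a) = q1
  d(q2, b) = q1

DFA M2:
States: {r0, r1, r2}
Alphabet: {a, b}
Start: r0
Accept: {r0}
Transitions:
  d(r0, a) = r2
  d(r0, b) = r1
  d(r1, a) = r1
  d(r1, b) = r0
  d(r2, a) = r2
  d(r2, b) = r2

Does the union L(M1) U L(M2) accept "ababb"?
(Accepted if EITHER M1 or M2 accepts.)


M1: final=q1 accepted=False
M2: final=r2 accepted=False

No, union rejects (neither accepts)


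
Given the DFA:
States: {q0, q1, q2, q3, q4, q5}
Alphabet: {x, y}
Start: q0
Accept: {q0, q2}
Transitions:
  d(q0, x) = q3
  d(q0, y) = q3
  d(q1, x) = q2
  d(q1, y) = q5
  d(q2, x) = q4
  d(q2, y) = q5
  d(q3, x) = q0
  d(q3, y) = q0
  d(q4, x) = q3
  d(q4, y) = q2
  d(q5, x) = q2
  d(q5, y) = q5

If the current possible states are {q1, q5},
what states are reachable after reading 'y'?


Apply transition on 'y' from each current state:
  d(q1, y) = q5
  d(q5, y) = q5

{q5}


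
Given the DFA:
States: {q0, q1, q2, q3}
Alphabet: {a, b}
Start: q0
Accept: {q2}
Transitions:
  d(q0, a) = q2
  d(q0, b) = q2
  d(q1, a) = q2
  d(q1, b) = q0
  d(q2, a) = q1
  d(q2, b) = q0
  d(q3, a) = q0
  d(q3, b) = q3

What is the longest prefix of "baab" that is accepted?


Run the DFA, marking each prefix where the state is accepting:
  "" -> q0 [reject]
  "b" -> q2 [accept]
  "ba" -> q1 [reject]
  "baa" -> q2 [accept]
  "baab" -> q0 [reject]

"baa"


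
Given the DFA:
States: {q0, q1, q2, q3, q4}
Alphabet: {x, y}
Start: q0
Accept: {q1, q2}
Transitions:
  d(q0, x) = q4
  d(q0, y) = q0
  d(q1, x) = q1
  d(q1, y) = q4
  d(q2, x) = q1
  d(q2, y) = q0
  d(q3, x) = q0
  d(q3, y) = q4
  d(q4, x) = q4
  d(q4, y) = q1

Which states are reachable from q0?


BFS from q0:
  layer 0: {q0}
  layer 1: {q4}
  layer 2: {q1}

{q0, q1, q4}


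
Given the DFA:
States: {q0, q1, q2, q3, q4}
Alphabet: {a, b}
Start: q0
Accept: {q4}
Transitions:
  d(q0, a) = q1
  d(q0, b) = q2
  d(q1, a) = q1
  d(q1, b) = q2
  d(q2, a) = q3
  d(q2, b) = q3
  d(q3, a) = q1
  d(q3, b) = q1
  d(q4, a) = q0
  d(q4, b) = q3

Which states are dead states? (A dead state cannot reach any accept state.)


Forward reachability from each state:
  q0 -> reaches {q0, q1, q2, q3}, no accept state (dead)
  q1 -> reaches {q1, q2, q3}, no accept state (dead)
  q2 -> reaches {q1, q2, q3}, no accept state (dead)
  q3 -> reaches {q1, q2, q3}, no accept state (dead)
  q4 -> reaches accept state q4 (live)

{q0, q1, q2, q3}


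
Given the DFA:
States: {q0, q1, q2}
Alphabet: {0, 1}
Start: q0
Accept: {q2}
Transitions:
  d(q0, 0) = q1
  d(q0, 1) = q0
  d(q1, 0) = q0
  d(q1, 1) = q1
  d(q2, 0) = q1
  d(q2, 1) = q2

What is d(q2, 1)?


Looking up transition d(q2, 1)

q2


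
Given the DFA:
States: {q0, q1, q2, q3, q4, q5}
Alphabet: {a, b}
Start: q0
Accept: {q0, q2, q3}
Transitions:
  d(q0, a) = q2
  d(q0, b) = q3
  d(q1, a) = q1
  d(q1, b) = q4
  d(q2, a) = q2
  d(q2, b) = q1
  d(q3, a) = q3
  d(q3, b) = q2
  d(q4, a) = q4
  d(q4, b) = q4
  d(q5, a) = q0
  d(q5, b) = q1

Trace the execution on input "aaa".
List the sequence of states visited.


Input: aaa
d(q0, a) = q2
d(q2, a) = q2
d(q2, a) = q2


q0 -> q2 -> q2 -> q2


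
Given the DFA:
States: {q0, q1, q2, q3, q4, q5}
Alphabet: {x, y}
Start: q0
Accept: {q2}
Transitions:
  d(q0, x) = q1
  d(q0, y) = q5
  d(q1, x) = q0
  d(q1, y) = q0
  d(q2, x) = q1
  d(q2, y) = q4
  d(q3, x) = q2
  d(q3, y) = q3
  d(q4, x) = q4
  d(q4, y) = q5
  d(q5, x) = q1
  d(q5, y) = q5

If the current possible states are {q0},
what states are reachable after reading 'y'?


Apply transition on 'y' from each current state:
  d(q0, y) = q5

{q5}


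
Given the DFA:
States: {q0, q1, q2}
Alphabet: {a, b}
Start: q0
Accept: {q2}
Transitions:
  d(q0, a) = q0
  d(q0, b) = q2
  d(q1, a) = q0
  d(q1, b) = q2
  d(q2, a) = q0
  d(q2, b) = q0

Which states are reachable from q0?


BFS from q0:
  layer 0: {q0}
  layer 1: {q2}

{q0, q2}


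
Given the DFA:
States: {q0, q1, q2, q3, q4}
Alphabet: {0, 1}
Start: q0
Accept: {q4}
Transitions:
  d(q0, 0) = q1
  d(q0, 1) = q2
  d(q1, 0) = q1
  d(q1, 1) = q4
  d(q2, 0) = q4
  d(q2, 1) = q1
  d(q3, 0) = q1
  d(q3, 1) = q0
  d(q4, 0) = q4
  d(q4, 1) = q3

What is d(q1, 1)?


Looking up transition d(q1, 1)

q4


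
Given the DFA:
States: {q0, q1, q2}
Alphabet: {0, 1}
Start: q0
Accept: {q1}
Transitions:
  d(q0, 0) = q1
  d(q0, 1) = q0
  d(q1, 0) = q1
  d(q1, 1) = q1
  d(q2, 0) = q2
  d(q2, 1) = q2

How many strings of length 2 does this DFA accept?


Enumerating all length-2 strings:
  "00" -> q1 [accept]
  "01" -> q1 [accept]
  "10" -> q1 [accept]
  "11" -> q0 [reject]

3 out of 4


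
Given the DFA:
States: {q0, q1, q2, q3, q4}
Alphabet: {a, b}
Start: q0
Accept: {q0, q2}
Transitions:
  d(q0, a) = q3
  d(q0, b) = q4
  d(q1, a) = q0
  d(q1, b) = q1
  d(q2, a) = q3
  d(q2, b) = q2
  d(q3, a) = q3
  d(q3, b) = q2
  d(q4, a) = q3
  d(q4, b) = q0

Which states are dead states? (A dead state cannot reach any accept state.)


Forward reachability from each state:
  q0 -> reaches accept state q0 (live)
  q1 -> reaches accept state q0 (live)
  q2 -> reaches accept state q2 (live)
  q3 -> reaches accept state q2 (live)
  q4 -> reaches accept state q0 (live)

None (all states can reach an accept state)


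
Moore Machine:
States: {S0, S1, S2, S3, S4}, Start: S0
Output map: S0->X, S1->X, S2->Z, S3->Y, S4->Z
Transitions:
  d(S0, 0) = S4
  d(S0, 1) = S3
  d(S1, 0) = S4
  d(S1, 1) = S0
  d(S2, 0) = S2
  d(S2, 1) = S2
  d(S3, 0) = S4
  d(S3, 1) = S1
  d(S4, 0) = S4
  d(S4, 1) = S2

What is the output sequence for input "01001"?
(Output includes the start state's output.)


Start: S0 (output X)
  --0--> S4 (output Z)
  --1--> S2 (output Z)
  --0--> S2 (output Z)
  --0--> S2 (output Z)
  --1--> S2 (output Z)

"XZZZZZ"


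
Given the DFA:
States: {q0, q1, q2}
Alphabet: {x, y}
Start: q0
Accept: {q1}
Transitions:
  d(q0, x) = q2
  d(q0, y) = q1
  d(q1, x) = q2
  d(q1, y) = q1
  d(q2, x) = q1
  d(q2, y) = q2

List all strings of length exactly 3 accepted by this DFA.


All strings of length 3: 8 total
Accepted: 4

"xxy", "xyx", "yxx", "yyy"


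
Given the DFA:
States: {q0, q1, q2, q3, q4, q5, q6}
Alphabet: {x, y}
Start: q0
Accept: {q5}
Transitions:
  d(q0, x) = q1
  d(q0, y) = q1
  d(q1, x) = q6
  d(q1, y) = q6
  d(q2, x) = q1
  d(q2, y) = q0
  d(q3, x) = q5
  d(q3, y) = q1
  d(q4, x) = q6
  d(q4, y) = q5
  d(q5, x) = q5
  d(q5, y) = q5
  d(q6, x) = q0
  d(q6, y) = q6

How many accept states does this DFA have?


Accept states listed: {q5}
Counting: q5(1)

1


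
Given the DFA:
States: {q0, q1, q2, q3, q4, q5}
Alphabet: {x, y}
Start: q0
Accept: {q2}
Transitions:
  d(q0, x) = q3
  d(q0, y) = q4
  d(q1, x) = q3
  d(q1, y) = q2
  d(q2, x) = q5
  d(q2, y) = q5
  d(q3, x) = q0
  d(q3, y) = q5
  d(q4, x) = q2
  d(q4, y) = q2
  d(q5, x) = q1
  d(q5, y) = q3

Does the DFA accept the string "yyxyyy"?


Trace: q0 -> q4 -> q2 -> q5 -> q3 -> q5 -> q3
Final state: q3
Accept states: {q2}

No, rejected (final state q3 is not an accept state)


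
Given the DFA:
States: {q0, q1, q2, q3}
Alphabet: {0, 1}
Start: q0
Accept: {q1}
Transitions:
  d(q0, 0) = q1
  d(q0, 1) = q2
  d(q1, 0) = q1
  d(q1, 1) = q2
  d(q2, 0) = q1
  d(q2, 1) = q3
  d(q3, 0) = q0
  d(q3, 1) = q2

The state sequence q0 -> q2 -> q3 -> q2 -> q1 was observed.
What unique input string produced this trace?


Trace back each transition to find the symbol:
  q0 --[1]--> q2
  q2 --[1]--> q3
  q3 --[1]--> q2
  q2 --[0]--> q1

"1110"


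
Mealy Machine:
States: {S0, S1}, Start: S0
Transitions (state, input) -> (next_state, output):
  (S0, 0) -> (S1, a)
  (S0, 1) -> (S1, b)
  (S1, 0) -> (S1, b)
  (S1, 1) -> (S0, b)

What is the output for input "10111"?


Step-by-step:
  (S0, 1) -> (S1, b)
  (S1, 0) -> (S1, b)
  (S1, 1) -> (S0, b)
  (S0, 1) -> (S1, b)
  (S1, 1) -> (S0, b)

"bbbbb"


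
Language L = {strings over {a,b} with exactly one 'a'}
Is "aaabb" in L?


count('a') = 3

No, "aaabb" is not in L


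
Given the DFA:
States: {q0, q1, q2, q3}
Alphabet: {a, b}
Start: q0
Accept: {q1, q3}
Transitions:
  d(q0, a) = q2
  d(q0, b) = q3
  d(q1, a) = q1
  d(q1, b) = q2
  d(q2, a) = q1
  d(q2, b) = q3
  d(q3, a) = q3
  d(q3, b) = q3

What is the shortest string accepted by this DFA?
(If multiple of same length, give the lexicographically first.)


BFS by string length (lex-first path to each state shown):
  len 0: q0<-""
  len 1: q2<-"a", q3<-"b"
Found accept state at length 1.

"b"


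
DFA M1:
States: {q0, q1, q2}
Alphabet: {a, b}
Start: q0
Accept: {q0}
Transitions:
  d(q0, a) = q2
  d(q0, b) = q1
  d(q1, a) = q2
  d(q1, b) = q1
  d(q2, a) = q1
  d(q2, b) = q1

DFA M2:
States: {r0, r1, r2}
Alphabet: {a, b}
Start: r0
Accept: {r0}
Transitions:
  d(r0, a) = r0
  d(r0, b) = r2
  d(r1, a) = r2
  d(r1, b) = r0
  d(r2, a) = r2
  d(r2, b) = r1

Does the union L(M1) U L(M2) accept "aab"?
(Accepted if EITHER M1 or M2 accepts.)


M1: final=q1 accepted=False
M2: final=r2 accepted=False

No, union rejects (neither accepts)


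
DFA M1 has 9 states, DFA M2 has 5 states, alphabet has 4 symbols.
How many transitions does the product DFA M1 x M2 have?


Product DFA has 9 * 5 = 45 states.
Each has 4 transitions: 45 * 4 = 180

180


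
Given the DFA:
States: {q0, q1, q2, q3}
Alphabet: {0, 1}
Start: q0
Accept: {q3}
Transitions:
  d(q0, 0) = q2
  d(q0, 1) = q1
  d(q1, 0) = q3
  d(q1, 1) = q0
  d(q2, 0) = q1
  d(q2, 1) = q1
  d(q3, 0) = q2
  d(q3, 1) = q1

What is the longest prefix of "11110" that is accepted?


Run the DFA, marking each prefix where the state is accepting:
  "" -> q0 [reject]
  "1" -> q1 [reject]
  "11" -> q0 [reject]
  "111" -> q1 [reject]
  "1111" -> q0 [reject]
  "11110" -> q2 [reject]

No prefix is accepted


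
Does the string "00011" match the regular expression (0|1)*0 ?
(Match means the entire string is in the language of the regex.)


|string| = 5; first = '0'; last = '1'

No, "00011" does not match (0|1)*0


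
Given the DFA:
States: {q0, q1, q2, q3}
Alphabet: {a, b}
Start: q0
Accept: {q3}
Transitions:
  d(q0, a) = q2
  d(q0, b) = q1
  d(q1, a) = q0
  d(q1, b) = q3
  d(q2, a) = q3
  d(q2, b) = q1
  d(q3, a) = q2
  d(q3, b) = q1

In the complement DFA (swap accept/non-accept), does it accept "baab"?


Trace: q0 -> q1 -> q0 -> q2 -> q1
Final: q1
Original accept: {q3}
Complement: q1 is not in original accept

Yes, complement accepts (original rejects)


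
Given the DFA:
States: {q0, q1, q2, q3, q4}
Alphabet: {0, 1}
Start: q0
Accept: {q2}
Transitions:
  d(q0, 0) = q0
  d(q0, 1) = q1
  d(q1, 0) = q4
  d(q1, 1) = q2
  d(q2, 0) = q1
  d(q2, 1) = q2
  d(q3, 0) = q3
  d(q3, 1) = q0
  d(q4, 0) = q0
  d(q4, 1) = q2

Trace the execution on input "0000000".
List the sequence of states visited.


Input: 0000000
d(q0, 0) = q0
d(q0, 0) = q0
d(q0, 0) = q0
d(q0, 0) = q0
d(q0, 0) = q0
d(q0, 0) = q0
d(q0, 0) = q0


q0 -> q0 -> q0 -> q0 -> q0 -> q0 -> q0 -> q0


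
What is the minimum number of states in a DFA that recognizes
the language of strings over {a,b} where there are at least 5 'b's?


States: count = 0, 1, ..., 4, and a final '>= 5' state.
Total: 5 + 1 = 6. Accept = '>= 5' state.

6


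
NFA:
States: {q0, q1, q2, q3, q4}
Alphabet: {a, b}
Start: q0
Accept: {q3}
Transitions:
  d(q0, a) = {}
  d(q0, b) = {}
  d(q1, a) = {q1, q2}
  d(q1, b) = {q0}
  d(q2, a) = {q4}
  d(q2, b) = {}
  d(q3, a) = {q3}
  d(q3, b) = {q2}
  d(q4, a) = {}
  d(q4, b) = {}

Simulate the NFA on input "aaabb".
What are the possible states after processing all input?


Start: {q0}
  --a--> {}
  --a--> {}
  --a--> {}
  --b--> {}
  --b--> {}

{} (empty set, no valid transitions)


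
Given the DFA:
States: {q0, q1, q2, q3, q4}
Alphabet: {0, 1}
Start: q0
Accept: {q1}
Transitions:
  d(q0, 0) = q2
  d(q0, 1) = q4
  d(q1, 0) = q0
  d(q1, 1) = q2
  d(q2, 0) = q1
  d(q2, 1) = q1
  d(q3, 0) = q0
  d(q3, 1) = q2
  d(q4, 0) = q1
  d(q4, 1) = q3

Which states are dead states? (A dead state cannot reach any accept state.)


Forward reachability from each state:
  q0 -> reaches accept state q1 (live)
  q1 -> reaches accept state q1 (live)
  q2 -> reaches accept state q1 (live)
  q3 -> reaches accept state q1 (live)
  q4 -> reaches accept state q1 (live)

None (all states can reach an accept state)


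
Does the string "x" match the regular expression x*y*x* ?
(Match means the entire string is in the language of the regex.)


|string| = 1; first = 'x'; last = 'x'

Yes, "x" matches x*y*x*


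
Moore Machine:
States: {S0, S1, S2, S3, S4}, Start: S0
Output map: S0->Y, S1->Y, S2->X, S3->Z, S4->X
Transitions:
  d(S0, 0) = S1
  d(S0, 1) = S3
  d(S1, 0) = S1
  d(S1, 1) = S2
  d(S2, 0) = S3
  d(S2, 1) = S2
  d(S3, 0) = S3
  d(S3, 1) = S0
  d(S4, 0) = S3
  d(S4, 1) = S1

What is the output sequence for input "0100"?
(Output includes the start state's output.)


Start: S0 (output Y)
  --0--> S1 (output Y)
  --1--> S2 (output X)
  --0--> S3 (output Z)
  --0--> S3 (output Z)

"YYXZZ"


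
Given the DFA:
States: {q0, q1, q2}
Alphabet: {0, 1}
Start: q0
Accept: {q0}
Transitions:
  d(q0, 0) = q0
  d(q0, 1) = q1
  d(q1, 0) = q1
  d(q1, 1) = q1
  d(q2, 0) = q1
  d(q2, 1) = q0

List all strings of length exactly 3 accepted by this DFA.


All strings of length 3: 8 total
Accepted: 1

"000"


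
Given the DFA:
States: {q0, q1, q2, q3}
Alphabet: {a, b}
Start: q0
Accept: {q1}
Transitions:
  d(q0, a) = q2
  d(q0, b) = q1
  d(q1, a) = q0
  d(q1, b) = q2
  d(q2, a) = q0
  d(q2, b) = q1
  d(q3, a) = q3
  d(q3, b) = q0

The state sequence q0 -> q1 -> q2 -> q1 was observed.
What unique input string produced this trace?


Trace back each transition to find the symbol:
  q0 --[b]--> q1
  q1 --[b]--> q2
  q2 --[b]--> q1

"bbb"


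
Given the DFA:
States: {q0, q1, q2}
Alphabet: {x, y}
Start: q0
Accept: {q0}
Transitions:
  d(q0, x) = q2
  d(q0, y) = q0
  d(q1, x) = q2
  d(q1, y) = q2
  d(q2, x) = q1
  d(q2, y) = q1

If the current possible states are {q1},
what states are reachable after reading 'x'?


Apply transition on 'x' from each current state:
  d(q1, x) = q2

{q2}


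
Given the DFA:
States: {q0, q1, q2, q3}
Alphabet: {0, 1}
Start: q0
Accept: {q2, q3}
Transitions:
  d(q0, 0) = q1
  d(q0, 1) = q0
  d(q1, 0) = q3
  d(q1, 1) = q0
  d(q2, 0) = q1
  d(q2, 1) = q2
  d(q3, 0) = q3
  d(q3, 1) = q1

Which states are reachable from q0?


BFS from q0:
  layer 0: {q0}
  layer 1: {q1}
  layer 2: {q3}

{q0, q1, q3}


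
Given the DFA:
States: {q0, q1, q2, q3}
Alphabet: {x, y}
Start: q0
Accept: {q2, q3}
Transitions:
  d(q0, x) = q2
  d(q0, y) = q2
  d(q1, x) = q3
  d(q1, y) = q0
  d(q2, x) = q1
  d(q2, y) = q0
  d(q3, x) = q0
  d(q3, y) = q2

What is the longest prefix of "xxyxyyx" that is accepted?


Run the DFA, marking each prefix where the state is accepting:
  "" -> q0 [reject]
  "x" -> q2 [accept]
  "xx" -> q1 [reject]
  "xxy" -> q0 [reject]
  "xxyx" -> q2 [accept]
  "xxyxy" -> q0 [reject]
  "xxyxyy" -> q2 [accept]
  "xxyxyyx" -> q1 [reject]

"xxyxyy"


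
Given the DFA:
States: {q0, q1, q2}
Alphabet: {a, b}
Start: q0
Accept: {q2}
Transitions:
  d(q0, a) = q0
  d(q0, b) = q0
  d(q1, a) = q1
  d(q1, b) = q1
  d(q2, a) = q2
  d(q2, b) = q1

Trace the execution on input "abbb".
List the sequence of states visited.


Input: abbb
d(q0, a) = q0
d(q0, b) = q0
d(q0, b) = q0
d(q0, b) = q0


q0 -> q0 -> q0 -> q0 -> q0


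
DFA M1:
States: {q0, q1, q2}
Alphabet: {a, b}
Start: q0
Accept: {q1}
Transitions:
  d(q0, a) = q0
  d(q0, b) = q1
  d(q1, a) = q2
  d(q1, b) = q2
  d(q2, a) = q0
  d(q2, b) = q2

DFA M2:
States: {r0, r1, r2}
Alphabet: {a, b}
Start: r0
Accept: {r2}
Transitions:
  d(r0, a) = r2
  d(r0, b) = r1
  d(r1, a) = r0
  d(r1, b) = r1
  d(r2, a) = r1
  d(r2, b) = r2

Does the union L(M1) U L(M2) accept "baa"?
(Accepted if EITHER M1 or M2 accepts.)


M1: final=q0 accepted=False
M2: final=r2 accepted=True

Yes, union accepts


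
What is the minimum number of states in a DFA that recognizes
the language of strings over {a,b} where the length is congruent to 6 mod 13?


States track (length) mod 13.
Need 13 states: one per remainder 0..12; accept = remainder 6.

13


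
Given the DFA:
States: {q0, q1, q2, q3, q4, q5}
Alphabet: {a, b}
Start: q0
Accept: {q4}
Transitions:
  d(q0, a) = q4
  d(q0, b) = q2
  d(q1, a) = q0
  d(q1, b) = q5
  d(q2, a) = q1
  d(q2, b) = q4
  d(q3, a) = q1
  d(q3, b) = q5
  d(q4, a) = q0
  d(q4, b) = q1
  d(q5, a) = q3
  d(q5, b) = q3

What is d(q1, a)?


Looking up transition d(q1, a)

q0


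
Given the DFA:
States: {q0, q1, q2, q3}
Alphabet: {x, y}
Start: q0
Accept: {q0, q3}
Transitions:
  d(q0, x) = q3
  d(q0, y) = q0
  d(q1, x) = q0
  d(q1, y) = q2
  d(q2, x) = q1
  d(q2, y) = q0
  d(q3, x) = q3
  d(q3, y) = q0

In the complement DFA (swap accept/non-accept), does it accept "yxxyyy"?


Trace: q0 -> q0 -> q3 -> q3 -> q0 -> q0 -> q0
Final: q0
Original accept: {q0, q3}
Complement: q0 is in original accept

No, complement rejects (original accepts)


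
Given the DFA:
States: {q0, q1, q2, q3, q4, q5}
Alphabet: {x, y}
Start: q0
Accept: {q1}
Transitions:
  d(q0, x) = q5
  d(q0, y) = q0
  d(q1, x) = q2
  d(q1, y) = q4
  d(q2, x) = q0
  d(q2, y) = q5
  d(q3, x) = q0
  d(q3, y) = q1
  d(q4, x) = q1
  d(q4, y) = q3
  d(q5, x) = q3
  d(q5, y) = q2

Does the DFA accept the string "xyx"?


Trace: q0 -> q5 -> q2 -> q0
Final state: q0
Accept states: {q1}

No, rejected (final state q0 is not an accept state)


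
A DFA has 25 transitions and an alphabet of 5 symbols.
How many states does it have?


Each state has exactly one transition per symbol.
states = transitions / |alphabet| = 25 / 5 = 5

5


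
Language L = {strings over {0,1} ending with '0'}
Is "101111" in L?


last symbol = '1'

No, "101111" is not in L


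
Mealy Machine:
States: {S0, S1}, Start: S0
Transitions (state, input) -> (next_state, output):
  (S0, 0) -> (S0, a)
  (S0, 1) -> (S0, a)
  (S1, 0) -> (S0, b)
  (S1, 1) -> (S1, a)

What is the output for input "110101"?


Step-by-step:
  (S0, 1) -> (S0, a)
  (S0, 1) -> (S0, a)
  (S0, 0) -> (S0, a)
  (S0, 1) -> (S0, a)
  (S0, 0) -> (S0, a)
  (S0, 1) -> (S0, a)

"aaaaaa"


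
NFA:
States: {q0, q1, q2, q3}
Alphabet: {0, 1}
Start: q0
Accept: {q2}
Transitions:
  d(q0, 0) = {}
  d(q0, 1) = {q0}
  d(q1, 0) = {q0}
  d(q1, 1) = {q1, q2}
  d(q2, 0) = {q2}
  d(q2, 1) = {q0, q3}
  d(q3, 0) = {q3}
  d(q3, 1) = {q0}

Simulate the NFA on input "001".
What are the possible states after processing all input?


Start: {q0}
  --0--> {}
  --0--> {}
  --1--> {}

{} (empty set, no valid transitions)


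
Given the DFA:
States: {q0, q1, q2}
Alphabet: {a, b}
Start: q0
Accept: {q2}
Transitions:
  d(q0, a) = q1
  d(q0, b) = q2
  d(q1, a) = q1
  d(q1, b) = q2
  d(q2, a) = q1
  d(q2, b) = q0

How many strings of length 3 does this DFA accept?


Enumerating all length-3 strings:
  "aaa" -> q1 [reject]
  "aab" -> q2 [accept]
  "aba" -> q1 [reject]
  "abb" -> q0 [reject]
  "baa" -> q1 [reject]
  "bab" -> q2 [accept]
  "bba" -> q1 [reject]
  "bbb" -> q2 [accept]

3 out of 8


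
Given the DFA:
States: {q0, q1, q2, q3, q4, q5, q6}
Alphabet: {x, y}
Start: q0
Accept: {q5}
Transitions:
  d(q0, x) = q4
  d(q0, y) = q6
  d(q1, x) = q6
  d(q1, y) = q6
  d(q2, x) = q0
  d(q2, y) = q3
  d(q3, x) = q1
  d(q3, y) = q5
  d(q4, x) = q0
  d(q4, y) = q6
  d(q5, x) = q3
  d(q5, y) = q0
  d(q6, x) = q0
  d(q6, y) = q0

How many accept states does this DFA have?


Accept states listed: {q5}
Counting: q5(1)

1


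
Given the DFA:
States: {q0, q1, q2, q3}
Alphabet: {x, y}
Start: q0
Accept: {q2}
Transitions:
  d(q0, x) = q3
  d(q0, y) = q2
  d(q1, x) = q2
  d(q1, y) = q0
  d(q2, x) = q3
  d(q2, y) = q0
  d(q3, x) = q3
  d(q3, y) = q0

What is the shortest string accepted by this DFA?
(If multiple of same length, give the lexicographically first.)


BFS by string length (lex-first path to each state shown):
  len 0: q0<-""
  len 1: q2<-"y", q3<-"x"
Found accept state at length 1.

"y"


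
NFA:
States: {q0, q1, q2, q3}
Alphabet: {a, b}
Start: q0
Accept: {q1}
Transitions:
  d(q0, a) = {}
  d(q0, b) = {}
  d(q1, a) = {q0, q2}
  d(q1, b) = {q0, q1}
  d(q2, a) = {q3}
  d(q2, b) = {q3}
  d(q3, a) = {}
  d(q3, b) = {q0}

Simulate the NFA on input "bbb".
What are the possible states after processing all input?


Start: {q0}
  --b--> {}
  --b--> {}
  --b--> {}

{} (empty set, no valid transitions)


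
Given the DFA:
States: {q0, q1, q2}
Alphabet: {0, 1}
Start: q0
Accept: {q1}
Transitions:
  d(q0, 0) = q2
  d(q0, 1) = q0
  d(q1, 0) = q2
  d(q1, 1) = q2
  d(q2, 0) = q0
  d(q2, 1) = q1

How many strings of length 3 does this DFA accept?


Enumerating all length-3 strings:
  "000" -> q2 [reject]
  "001" -> q0 [reject]
  "010" -> q2 [reject]
  "011" -> q2 [reject]
  "100" -> q0 [reject]
  "101" -> q1 [accept]
  "110" -> q2 [reject]
  "111" -> q0 [reject]

1 out of 8


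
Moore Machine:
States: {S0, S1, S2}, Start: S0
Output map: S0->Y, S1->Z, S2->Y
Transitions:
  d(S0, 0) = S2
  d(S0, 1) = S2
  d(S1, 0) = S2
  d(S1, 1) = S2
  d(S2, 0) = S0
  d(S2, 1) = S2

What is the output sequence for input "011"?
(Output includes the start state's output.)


Start: S0 (output Y)
  --0--> S2 (output Y)
  --1--> S2 (output Y)
  --1--> S2 (output Y)

"YYYY"


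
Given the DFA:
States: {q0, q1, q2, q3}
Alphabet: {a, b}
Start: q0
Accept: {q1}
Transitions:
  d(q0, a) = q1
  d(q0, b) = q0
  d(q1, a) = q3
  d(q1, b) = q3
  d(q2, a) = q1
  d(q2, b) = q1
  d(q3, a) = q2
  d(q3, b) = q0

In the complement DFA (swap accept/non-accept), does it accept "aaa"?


Trace: q0 -> q1 -> q3 -> q2
Final: q2
Original accept: {q1}
Complement: q2 is not in original accept

Yes, complement accepts (original rejects)


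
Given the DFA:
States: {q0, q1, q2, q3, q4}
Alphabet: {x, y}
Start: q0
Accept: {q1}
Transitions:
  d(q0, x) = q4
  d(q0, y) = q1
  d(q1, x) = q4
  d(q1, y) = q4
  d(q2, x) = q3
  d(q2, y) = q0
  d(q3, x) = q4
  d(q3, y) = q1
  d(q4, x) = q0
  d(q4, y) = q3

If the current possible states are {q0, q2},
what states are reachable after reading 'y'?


Apply transition on 'y' from each current state:
  d(q0, y) = q1
  d(q2, y) = q0

{q0, q1}


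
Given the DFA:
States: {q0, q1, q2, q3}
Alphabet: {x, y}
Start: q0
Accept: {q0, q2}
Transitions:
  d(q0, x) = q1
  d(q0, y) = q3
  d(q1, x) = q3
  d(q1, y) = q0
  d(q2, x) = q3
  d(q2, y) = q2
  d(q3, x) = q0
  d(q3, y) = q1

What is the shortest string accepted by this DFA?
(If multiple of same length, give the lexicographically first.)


BFS by string length (lex-first path to each state shown):
  len 0: q0<-""
Found accept state at length 0.

"" (empty string)


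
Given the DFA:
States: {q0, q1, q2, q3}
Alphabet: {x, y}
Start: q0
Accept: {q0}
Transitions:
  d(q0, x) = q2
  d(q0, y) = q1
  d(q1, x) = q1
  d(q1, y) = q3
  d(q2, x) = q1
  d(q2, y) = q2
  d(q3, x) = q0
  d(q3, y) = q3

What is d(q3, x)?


Looking up transition d(q3, x)

q0
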